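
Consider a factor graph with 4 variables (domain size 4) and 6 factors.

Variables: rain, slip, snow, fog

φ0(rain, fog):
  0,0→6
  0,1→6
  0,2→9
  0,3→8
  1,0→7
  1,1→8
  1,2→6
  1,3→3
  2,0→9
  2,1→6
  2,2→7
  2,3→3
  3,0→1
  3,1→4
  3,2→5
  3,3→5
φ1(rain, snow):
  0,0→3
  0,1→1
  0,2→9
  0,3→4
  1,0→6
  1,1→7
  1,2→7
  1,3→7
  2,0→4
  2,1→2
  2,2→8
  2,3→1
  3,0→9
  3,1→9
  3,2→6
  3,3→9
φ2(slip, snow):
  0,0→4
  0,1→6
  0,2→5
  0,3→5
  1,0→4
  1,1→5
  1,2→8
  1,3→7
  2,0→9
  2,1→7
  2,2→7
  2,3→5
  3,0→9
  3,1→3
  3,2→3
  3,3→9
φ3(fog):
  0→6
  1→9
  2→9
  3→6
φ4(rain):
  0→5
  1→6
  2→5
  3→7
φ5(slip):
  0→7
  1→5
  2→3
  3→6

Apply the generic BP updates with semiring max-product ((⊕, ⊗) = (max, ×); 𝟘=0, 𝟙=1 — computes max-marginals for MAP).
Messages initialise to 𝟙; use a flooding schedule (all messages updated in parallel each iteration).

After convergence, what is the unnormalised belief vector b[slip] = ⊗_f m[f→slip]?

b[slip] = [127575, 145800, 76545, 163296]

init: all messages = 𝟙 over 4 values
r1 m[φ0→rain] = [9, 8, 9, 5]
r1 m[φ0→fog] = [9, 8, 9, 8]
r1 m[φ1→rain] = [9, 7, 8, 9]
r1 m[φ1→snow] = [9, 9, 9, 9]
r1 m[φ2→slip] = [6, 8, 9, 9]
r1 m[φ2→snow] = [9, 7, 8, 9]
r1 m[φ3→fog] = [6, 9, 9, 6]
r1 m[φ4→rain] = [5, 6, 5, 7]
r1 m[φ5→slip] = [7, 5, 3, 6]
r1 m[rain→φ0] = [1, 1, 1, 1]
r1 m[rain→φ1] = [1, 1, 1, 1]
r1 m[rain→φ4] = [1, 1, 1, 1]
r1 m[slip→φ2] = [1, 1, 1, 1]
r1 m[slip→φ5] = [1, 1, 1, 1]
r1 m[snow→φ1] = [1, 1, 1, 1]
r1 m[snow→φ2] = [1, 1, 1, 1]
r1 m[fog→φ0] = [1, 1, 1, 1]
r1 m[fog→φ3] = [1, 1, 1, 1]
r2 m[φ0→rain] = [9, 8, 9, 5]
r2 m[φ0→fog] = [9, 8, 9, 8]
r2 m[φ1→rain] = [9, 7, 8, 9]
r2 m[φ1→snow] = [9, 9, 9, 9]
r2 m[φ2→slip] = [6, 8, 9, 9]
r2 m[φ2→snow] = [9, 7, 8, 9]
r2 m[φ3→fog] = [6, 9, 9, 6]
r2 m[φ4→rain] = [5, 6, 5, 7]
r2 m[φ5→slip] = [7, 5, 3, 6]
r2 m[rain→φ0] = [45, 42, 40, 63]
r2 m[rain→φ1] = [45, 48, 45, 35]
r2 m[rain→φ4] = [81, 56, 72, 45]
r2 m[slip→φ2] = [7, 5, 3, 6]
r2 m[slip→φ5] = [6, 8, 9, 9]
r2 m[snow→φ1] = [9, 7, 8, 9]
r2 m[snow→φ2] = [9, 9, 9, 9]
r2 m[fog→φ0] = [6, 9, 9, 6]
r2 m[fog→φ3] = [9, 8, 9, 8]
r3 m[φ0→rain] = [81, 72, 63, 45]
r3 m[φ0→fog] = [360, 336, 405, 360]
r3 m[φ1→rain] = [72, 63, 64, 81]
r3 m[φ1→snow] = [315, 336, 405, 336]
r3 m[φ2→slip] = [54, 72, 81, 81]
r3 m[φ2→snow] = [54, 42, 40, 54]
r3 m[φ3→fog] = [6, 9, 9, 6]
r3 m[φ4→rain] = [5, 6, 5, 7]
r3 m[φ5→slip] = [7, 5, 3, 6]
r3 m[rain→φ0] = [45, 42, 40, 63]
r3 m[rain→φ1] = [45, 48, 45, 35]
r3 m[rain→φ4] = [81, 56, 72, 45]
r3 m[slip→φ2] = [7, 5, 3, 6]
r3 m[slip→φ5] = [6, 8, 9, 9]
r3 m[snow→φ1] = [9, 7, 8, 9]
r3 m[snow→φ2] = [9, 9, 9, 9]
r3 m[fog→φ0] = [6, 9, 9, 6]
r3 m[fog→φ3] = [9, 8, 9, 8]
r4 m[φ0→rain] = [81, 72, 63, 45]
r4 m[φ0→fog] = [360, 336, 405, 360]
r4 m[φ1→rain] = [72, 63, 64, 81]
r4 m[φ1→snow] = [315, 336, 405, 336]
r4 m[φ2→slip] = [54, 72, 81, 81]
r4 m[φ2→snow] = [54, 42, 40, 54]
r4 m[φ3→fog] = [6, 9, 9, 6]
r4 m[φ4→rain] = [5, 6, 5, 7]
r4 m[φ5→slip] = [7, 5, 3, 6]
r4 m[rain→φ0] = [360, 378, 320, 567]
r4 m[rain→φ1] = [405, 432, 315, 315]
r4 m[rain→φ4] = [5832, 4536, 4032, 3645]
r4 m[slip→φ2] = [7, 5, 3, 6]
r4 m[slip→φ5] = [54, 72, 81, 81]
r4 m[snow→φ1] = [54, 42, 40, 54]
r4 m[snow→φ2] = [315, 336, 405, 336]
r4 m[fog→φ0] = [6, 9, 9, 6]
r4 m[fog→φ3] = [360, 336, 405, 360]
r5 m[φ0→rain] = [81, 72, 63, 45]
r5 m[φ0→fog] = [2880, 3024, 3240, 2880]
r5 m[φ1→rain] = [360, 378, 320, 486]
r5 m[φ1→snow] = [2835, 3024, 3645, 3024]
r5 m[φ2→slip] = [2025, 3240, 2835, 3024]
r5 m[φ2→snow] = [54, 42, 40, 54]
r5 m[φ3→fog] = [6, 9, 9, 6]
r5 m[φ4→rain] = [5, 6, 5, 7]
r5 m[φ5→slip] = [7, 5, 3, 6]
r5 m[rain→φ0] = [360, 378, 320, 567]
r5 m[rain→φ1] = [405, 432, 315, 315]
r5 m[rain→φ4] = [5832, 4536, 4032, 3645]
r5 m[slip→φ2] = [7, 5, 3, 6]
r5 m[slip→φ5] = [54, 72, 81, 81]
r5 m[snow→φ1] = [54, 42, 40, 54]
r5 m[snow→φ2] = [315, 336, 405, 336]
r5 m[fog→φ0] = [6, 9, 9, 6]
r5 m[fog→φ3] = [360, 336, 405, 360]
r6 m[φ0→rain] = [81, 72, 63, 45]
r6 m[φ0→fog] = [2880, 3024, 3240, 2880]
r6 m[φ1→rain] = [360, 378, 320, 486]
r6 m[φ1→snow] = [2835, 3024, 3645, 3024]
r6 m[φ2→slip] = [2025, 3240, 2835, 3024]
r6 m[φ2→snow] = [54, 42, 40, 54]
r6 m[φ3→fog] = [6, 9, 9, 6]
r6 m[φ4→rain] = [5, 6, 5, 7]
r6 m[φ5→slip] = [7, 5, 3, 6]
r6 m[rain→φ0] = [1800, 2268, 1600, 3402]
r6 m[rain→φ1] = [405, 432, 315, 315]
r6 m[rain→φ4] = [29160, 27216, 20160, 21870]
r6 m[slip→φ2] = [7, 5, 3, 6]
r6 m[slip→φ5] = [2025, 3240, 2835, 3024]
r6 m[snow→φ1] = [54, 42, 40, 54]
r6 m[snow→φ2] = [2835, 3024, 3645, 3024]
r6 m[fog→φ0] = [6, 9, 9, 6]
r6 m[fog→φ3] = [2880, 3024, 3240, 2880]
r7 m[φ0→rain] = [81, 72, 63, 45]
r7 m[φ0→fog] = [15876, 18144, 17010, 17010]
r7 m[φ1→rain] = [360, 378, 320, 486]
r7 m[φ1→snow] = [2835, 3024, 3645, 3024]
r7 m[φ2→slip] = [18225, 29160, 25515, 27216]
r7 m[φ2→snow] = [54, 42, 40, 54]
r7 m[φ3→fog] = [6, 9, 9, 6]
r7 m[φ4→rain] = [5, 6, 5, 7]
r7 m[φ5→slip] = [7, 5, 3, 6]
r7 m[rain→φ0] = [1800, 2268, 1600, 3402]
r7 m[rain→φ1] = [405, 432, 315, 315]
r7 m[rain→φ4] = [29160, 27216, 20160, 21870]
r7 m[slip→φ2] = [7, 5, 3, 6]
r7 m[slip→φ5] = [2025, 3240, 2835, 3024]
r7 m[snow→φ1] = [54, 42, 40, 54]
r7 m[snow→φ2] = [2835, 3024, 3645, 3024]
r7 m[fog→φ0] = [6, 9, 9, 6]
r7 m[fog→φ3] = [2880, 3024, 3240, 2880]
r8 m[φ0→rain] = [81, 72, 63, 45]
r8 m[φ0→fog] = [15876, 18144, 17010, 17010]
r8 m[φ1→rain] = [360, 378, 320, 486]
r8 m[φ1→snow] = [2835, 3024, 3645, 3024]
r8 m[φ2→slip] = [18225, 29160, 25515, 27216]
r8 m[φ2→snow] = [54, 42, 40, 54]
r8 m[φ3→fog] = [6, 9, 9, 6]
r8 m[φ4→rain] = [5, 6, 5, 7]
r8 m[φ5→slip] = [7, 5, 3, 6]
r8 m[rain→φ0] = [1800, 2268, 1600, 3402]
r8 m[rain→φ1] = [405, 432, 315, 315]
r8 m[rain→φ4] = [29160, 27216, 20160, 21870]
r8 m[slip→φ2] = [7, 5, 3, 6]
r8 m[slip→φ5] = [18225, 29160, 25515, 27216]
r8 m[snow→φ1] = [54, 42, 40, 54]
r8 m[snow→φ2] = [2835, 3024, 3645, 3024]
r8 m[fog→φ0] = [6, 9, 9, 6]
r8 m[fog→φ3] = [15876, 18144, 17010, 17010]
r9 m[φ0→rain] = [81, 72, 63, 45]
r9 m[φ0→fog] = [15876, 18144, 17010, 17010]
r9 m[φ1→rain] = [360, 378, 320, 486]
r9 m[φ1→snow] = [2835, 3024, 3645, 3024]
r9 m[φ2→slip] = [18225, 29160, 25515, 27216]
r9 m[φ2→snow] = [54, 42, 40, 54]
r9 m[φ3→fog] = [6, 9, 9, 6]
r9 m[φ4→rain] = [5, 6, 5, 7]
r9 m[φ5→slip] = [7, 5, 3, 6]
r9 m[rain→φ0] = [1800, 2268, 1600, 3402]
r9 m[rain→φ1] = [405, 432, 315, 315]
r9 m[rain→φ4] = [29160, 27216, 20160, 21870]
r9 m[slip→φ2] = [7, 5, 3, 6]
r9 m[slip→φ5] = [18225, 29160, 25515, 27216]
r9 m[snow→φ1] = [54, 42, 40, 54]
r9 m[snow→φ2] = [2835, 3024, 3645, 3024]
r9 m[fog→φ0] = [6, 9, 9, 6]
r9 m[fog→φ3] = [15876, 18144, 17010, 17010]
fixed point reached at round 9
b[slip] = ⊗ incoming = [127575, 145800, 76545, 163296]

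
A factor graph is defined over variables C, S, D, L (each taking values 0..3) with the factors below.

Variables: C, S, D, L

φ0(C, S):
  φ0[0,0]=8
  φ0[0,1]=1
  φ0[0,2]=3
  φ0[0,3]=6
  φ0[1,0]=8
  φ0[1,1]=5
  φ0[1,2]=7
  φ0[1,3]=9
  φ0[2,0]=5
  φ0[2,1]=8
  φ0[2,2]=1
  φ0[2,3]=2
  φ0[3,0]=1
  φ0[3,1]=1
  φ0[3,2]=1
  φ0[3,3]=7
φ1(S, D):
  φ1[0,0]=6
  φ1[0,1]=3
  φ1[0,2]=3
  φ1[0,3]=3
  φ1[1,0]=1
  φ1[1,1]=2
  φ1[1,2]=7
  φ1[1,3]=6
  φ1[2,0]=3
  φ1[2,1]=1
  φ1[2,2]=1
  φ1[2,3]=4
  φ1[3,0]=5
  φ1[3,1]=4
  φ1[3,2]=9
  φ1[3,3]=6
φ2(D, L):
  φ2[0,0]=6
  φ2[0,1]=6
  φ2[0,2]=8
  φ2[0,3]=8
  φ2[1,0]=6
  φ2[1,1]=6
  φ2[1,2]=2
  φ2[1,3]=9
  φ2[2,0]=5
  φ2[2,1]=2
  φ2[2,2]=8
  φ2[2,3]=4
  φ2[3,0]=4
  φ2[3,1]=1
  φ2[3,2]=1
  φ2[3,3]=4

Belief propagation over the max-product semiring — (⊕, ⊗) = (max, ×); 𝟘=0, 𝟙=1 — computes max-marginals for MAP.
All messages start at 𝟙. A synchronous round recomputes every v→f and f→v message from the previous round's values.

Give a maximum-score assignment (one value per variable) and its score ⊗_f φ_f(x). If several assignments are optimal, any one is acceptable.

assignment: (C=1, S=3, D=2, L=2); score = 648

init: all messages = 𝟙 over 4 values
r1 m[φ0→C] = [8, 9, 8, 7]
r1 m[φ0→S] = [8, 8, 7, 9]
r1 m[φ1→S] = [6, 7, 4, 9]
r1 m[φ1→D] = [6, 4, 9, 6]
r1 m[φ2→D] = [8, 9, 8, 4]
r1 m[φ2→L] = [6, 6, 8, 9]
r1 m[C→φ0] = [1, 1, 1, 1]
r1 m[S→φ0] = [1, 1, 1, 1]
r1 m[S→φ1] = [1, 1, 1, 1]
r1 m[D→φ1] = [1, 1, 1, 1]
r1 m[D→φ2] = [1, 1, 1, 1]
r1 m[L→φ2] = [1, 1, 1, 1]
r2 m[φ0→C] = [8, 9, 8, 7]
r2 m[φ0→S] = [8, 8, 7, 9]
r2 m[φ1→S] = [6, 7, 4, 9]
r2 m[φ1→D] = [6, 4, 9, 6]
r2 m[φ2→D] = [8, 9, 8, 4]
r2 m[φ2→L] = [6, 6, 8, 9]
r2 m[C→φ0] = [1, 1, 1, 1]
r2 m[S→φ0] = [6, 7, 4, 9]
r2 m[S→φ1] = [8, 8, 7, 9]
r2 m[D→φ1] = [8, 9, 8, 4]
r2 m[D→φ2] = [6, 4, 9, 6]
r2 m[L→φ2] = [1, 1, 1, 1]
r3 m[φ0→C] = [54, 81, 56, 63]
r3 m[φ0→S] = [8, 8, 7, 9]
r3 m[φ1→S] = [48, 56, 24, 72]
r3 m[φ1→D] = [48, 36, 81, 54]
r3 m[φ2→D] = [8, 9, 8, 4]
r3 m[φ2→L] = [45, 36, 72, 48]
r3 m[C→φ0] = [1, 1, 1, 1]
r3 m[S→φ0] = [6, 7, 4, 9]
r3 m[S→φ1] = [8, 8, 7, 9]
r3 m[D→φ1] = [8, 9, 8, 4]
r3 m[D→φ2] = [6, 4, 9, 6]
r3 m[L→φ2] = [1, 1, 1, 1]
r4 m[φ0→C] = [54, 81, 56, 63]
r4 m[φ0→S] = [8, 8, 7, 9]
r4 m[φ1→S] = [48, 56, 24, 72]
r4 m[φ1→D] = [48, 36, 81, 54]
r4 m[φ2→D] = [8, 9, 8, 4]
r4 m[φ2→L] = [45, 36, 72, 48]
r4 m[C→φ0] = [1, 1, 1, 1]
r4 m[S→φ0] = [48, 56, 24, 72]
r4 m[S→φ1] = [8, 8, 7, 9]
r4 m[D→φ1] = [8, 9, 8, 4]
r4 m[D→φ2] = [48, 36, 81, 54]
r4 m[L→φ2] = [1, 1, 1, 1]
r5 m[φ0→C] = [432, 648, 448, 504]
r5 m[φ0→S] = [8, 8, 7, 9]
r5 m[φ1→S] = [48, 56, 24, 72]
r5 m[φ1→D] = [48, 36, 81, 54]
r5 m[φ2→D] = [8, 9, 8, 4]
r5 m[φ2→L] = [405, 288, 648, 384]
r5 m[C→φ0] = [1, 1, 1, 1]
r5 m[S→φ0] = [48, 56, 24, 72]
r5 m[S→φ1] = [8, 8, 7, 9]
r5 m[D→φ1] = [8, 9, 8, 4]
r5 m[D→φ2] = [48, 36, 81, 54]
r5 m[L→φ2] = [1, 1, 1, 1]
r6 m[φ0→C] = [432, 648, 448, 504]
r6 m[φ0→S] = [8, 8, 7, 9]
r6 m[φ1→S] = [48, 56, 24, 72]
r6 m[φ1→D] = [48, 36, 81, 54]
r6 m[φ2→D] = [8, 9, 8, 4]
r6 m[φ2→L] = [405, 288, 648, 384]
r6 m[C→φ0] = [1, 1, 1, 1]
r6 m[S→φ0] = [48, 56, 24, 72]
r6 m[S→φ1] = [8, 8, 7, 9]
r6 m[D→φ1] = [8, 9, 8, 4]
r6 m[D→φ2] = [48, 36, 81, 54]
r6 m[L→φ2] = [1, 1, 1, 1]
fixed point reached at round 6
traceback from C: (C=1, S=3, D=2, L=2), score=648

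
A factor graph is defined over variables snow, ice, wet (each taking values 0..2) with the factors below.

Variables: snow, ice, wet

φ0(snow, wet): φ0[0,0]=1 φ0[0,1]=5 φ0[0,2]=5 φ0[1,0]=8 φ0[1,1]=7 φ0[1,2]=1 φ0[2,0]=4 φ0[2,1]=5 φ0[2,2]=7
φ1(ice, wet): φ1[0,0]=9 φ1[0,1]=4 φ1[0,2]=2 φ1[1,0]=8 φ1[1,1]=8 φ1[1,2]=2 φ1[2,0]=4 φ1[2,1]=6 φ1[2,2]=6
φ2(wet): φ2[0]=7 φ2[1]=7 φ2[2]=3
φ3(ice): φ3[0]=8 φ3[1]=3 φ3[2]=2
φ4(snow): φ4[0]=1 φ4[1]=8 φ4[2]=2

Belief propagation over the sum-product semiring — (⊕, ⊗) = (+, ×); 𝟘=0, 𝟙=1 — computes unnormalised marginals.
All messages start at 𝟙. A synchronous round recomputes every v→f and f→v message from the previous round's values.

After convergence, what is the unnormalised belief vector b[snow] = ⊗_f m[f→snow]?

init: all messages = 𝟙 over 3 values
r1 m[φ0→snow] = [11, 16, 16]
r1 m[φ0→wet] = [13, 17, 13]
r1 m[φ1→ice] = [15, 18, 16]
r1 m[φ1→wet] = [21, 18, 10]
r1 m[φ2→wet] = [7, 7, 3]
r1 m[φ3→ice] = [8, 3, 2]
r1 m[φ4→snow] = [1, 8, 2]
r1 m[snow→φ0] = [1, 1, 1]
r1 m[snow→φ4] = [1, 1, 1]
r1 m[ice→φ1] = [1, 1, 1]
r1 m[ice→φ3] = [1, 1, 1]
r1 m[wet→φ0] = [1, 1, 1]
r1 m[wet→φ1] = [1, 1, 1]
r1 m[wet→φ2] = [1, 1, 1]
r2 m[φ0→snow] = [11, 16, 16]
r2 m[φ0→wet] = [13, 17, 13]
r2 m[φ1→ice] = [15, 18, 16]
r2 m[φ1→wet] = [21, 18, 10]
r2 m[φ2→wet] = [7, 7, 3]
r2 m[φ3→ice] = [8, 3, 2]
r2 m[φ4→snow] = [1, 8, 2]
r2 m[snow→φ0] = [1, 8, 2]
r2 m[snow→φ4] = [11, 16, 16]
r2 m[ice→φ1] = [8, 3, 2]
r2 m[ice→φ3] = [15, 18, 16]
r2 m[wet→φ0] = [147, 126, 30]
r2 m[wet→φ1] = [91, 119, 39]
r2 m[wet→φ2] = [273, 306, 130]
r3 m[φ0→snow] = [927, 2088, 1428]
r3 m[φ0→wet] = [73, 71, 27]
r3 m[φ1→ice] = [1373, 1758, 1312]
r3 m[φ1→wet] = [104, 68, 34]
r3 m[φ2→wet] = [7, 7, 3]
r3 m[φ3→ice] = [8, 3, 2]
r3 m[φ4→snow] = [1, 8, 2]
r3 m[snow→φ0] = [1, 8, 2]
r3 m[snow→φ4] = [11, 16, 16]
r3 m[ice→φ1] = [8, 3, 2]
r3 m[ice→φ3] = [15, 18, 16]
r3 m[wet→φ0] = [147, 126, 30]
r3 m[wet→φ1] = [91, 119, 39]
r3 m[wet→φ2] = [273, 306, 130]
r4 m[φ0→snow] = [927, 2088, 1428]
r4 m[φ0→wet] = [73, 71, 27]
r4 m[φ1→ice] = [1373, 1758, 1312]
r4 m[φ1→wet] = [104, 68, 34]
r4 m[φ2→wet] = [7, 7, 3]
r4 m[φ3→ice] = [8, 3, 2]
r4 m[φ4→snow] = [1, 8, 2]
r4 m[snow→φ0] = [1, 8, 2]
r4 m[snow→φ4] = [927, 2088, 1428]
r4 m[ice→φ1] = [8, 3, 2]
r4 m[ice→φ3] = [1373, 1758, 1312]
r4 m[wet→φ0] = [728, 476, 102]
r4 m[wet→φ1] = [511, 497, 81]
r4 m[wet→φ2] = [7592, 4828, 918]
r5 m[φ0→snow] = [3618, 9258, 6006]
r5 m[φ0→wet] = [73, 71, 27]
r5 m[φ1→ice] = [6749, 8226, 5512]
r5 m[φ1→wet] = [104, 68, 34]
r5 m[φ2→wet] = [7, 7, 3]
r5 m[φ3→ice] = [8, 3, 2]
r5 m[φ4→snow] = [1, 8, 2]
r5 m[snow→φ0] = [1, 8, 2]
r5 m[snow→φ4] = [927, 2088, 1428]
r5 m[ice→φ1] = [8, 3, 2]
r5 m[ice→φ3] = [1373, 1758, 1312]
r5 m[wet→φ0] = [728, 476, 102]
r5 m[wet→φ1] = [511, 497, 81]
r5 m[wet→φ2] = [7592, 4828, 918]
r6 m[φ0→snow] = [3618, 9258, 6006]
r6 m[φ0→wet] = [73, 71, 27]
r6 m[φ1→ice] = [6749, 8226, 5512]
r6 m[φ1→wet] = [104, 68, 34]
r6 m[φ2→wet] = [7, 7, 3]
r6 m[φ3→ice] = [8, 3, 2]
r6 m[φ4→snow] = [1, 8, 2]
r6 m[snow→φ0] = [1, 8, 2]
r6 m[snow→φ4] = [3618, 9258, 6006]
r6 m[ice→φ1] = [8, 3, 2]
r6 m[ice→φ3] = [6749, 8226, 5512]
r6 m[wet→φ0] = [728, 476, 102]
r6 m[wet→φ1] = [511, 497, 81]
r6 m[wet→φ2] = [7592, 4828, 918]
r7 m[φ0→snow] = [3618, 9258, 6006]
r7 m[φ0→wet] = [73, 71, 27]
r7 m[φ1→ice] = [6749, 8226, 5512]
r7 m[φ1→wet] = [104, 68, 34]
r7 m[φ2→wet] = [7, 7, 3]
r7 m[φ3→ice] = [8, 3, 2]
r7 m[φ4→snow] = [1, 8, 2]
r7 m[snow→φ0] = [1, 8, 2]
r7 m[snow→φ4] = [3618, 9258, 6006]
r7 m[ice→φ1] = [8, 3, 2]
r7 m[ice→φ3] = [6749, 8226, 5512]
r7 m[wet→φ0] = [728, 476, 102]
r7 m[wet→φ1] = [511, 497, 81]
r7 m[wet→φ2] = [7592, 4828, 918]
fixed point reached at round 7
b[snow] = ⊗ incoming = [3618, 74064, 12012]

b[snow] = [3618, 74064, 12012]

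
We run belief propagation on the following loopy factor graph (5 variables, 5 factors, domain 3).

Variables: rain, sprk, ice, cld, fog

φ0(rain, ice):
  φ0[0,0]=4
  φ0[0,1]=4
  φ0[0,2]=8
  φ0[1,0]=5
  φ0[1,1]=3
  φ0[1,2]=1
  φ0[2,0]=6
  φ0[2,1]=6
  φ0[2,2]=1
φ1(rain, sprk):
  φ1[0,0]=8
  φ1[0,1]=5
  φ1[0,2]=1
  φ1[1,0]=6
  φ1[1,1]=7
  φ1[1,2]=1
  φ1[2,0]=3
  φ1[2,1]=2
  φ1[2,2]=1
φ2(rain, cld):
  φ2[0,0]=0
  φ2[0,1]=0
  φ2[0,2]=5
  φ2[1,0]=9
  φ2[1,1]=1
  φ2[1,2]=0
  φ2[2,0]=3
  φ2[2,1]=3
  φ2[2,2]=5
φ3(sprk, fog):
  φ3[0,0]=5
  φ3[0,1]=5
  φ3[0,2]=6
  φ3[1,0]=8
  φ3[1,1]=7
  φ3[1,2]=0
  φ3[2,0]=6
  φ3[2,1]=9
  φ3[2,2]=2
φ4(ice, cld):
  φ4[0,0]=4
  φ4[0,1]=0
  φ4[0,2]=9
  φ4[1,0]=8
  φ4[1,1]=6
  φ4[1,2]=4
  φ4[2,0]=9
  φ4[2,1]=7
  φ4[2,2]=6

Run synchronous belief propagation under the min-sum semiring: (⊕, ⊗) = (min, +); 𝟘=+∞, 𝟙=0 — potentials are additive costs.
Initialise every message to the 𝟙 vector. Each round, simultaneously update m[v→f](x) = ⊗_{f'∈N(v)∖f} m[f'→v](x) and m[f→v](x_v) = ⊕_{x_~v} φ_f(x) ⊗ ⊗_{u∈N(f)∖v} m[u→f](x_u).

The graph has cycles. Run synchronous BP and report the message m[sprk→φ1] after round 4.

init: all messages = 𝟙 over 3 values
r1 m[φ0→rain] = [4, 1, 1]
r1 m[φ0→ice] = [4, 3, 1]
r1 m[φ1→rain] = [1, 1, 1]
r1 m[φ1→sprk] = [3, 2, 1]
r1 m[φ2→rain] = [0, 0, 3]
r1 m[φ2→cld] = [0, 0, 0]
r1 m[φ3→sprk] = [5, 0, 2]
r1 m[φ3→fog] = [5, 5, 0]
r1 m[φ4→ice] = [0, 4, 6]
r1 m[φ4→cld] = [4, 0, 4]
r1 m[rain→φ0] = [0, 0, 0]
r1 m[rain→φ1] = [0, 0, 0]
r1 m[rain→φ2] = [0, 0, 0]
r1 m[sprk→φ1] = [0, 0, 0]
r1 m[sprk→φ3] = [0, 0, 0]
r1 m[ice→φ0] = [0, 0, 0]
r1 m[ice→φ4] = [0, 0, 0]
r1 m[cld→φ2] = [0, 0, 0]
r1 m[cld→φ4] = [0, 0, 0]
r1 m[fog→φ3] = [0, 0, 0]
r2 m[φ0→rain] = [4, 1, 1]
r2 m[φ0→ice] = [4, 3, 1]
r2 m[φ1→rain] = [1, 1, 1]
r2 m[φ1→sprk] = [3, 2, 1]
r2 m[φ2→rain] = [0, 0, 3]
r2 m[φ2→cld] = [0, 0, 0]
r2 m[φ3→sprk] = [5, 0, 2]
r2 m[φ3→fog] = [5, 5, 0]
r2 m[φ4→ice] = [0, 4, 6]
r2 m[φ4→cld] = [4, 0, 4]
r2 m[rain→φ0] = [1, 1, 4]
r2 m[rain→φ1] = [4, 1, 4]
r2 m[rain→φ2] = [5, 2, 2]
r2 m[sprk→φ1] = [5, 0, 2]
r2 m[sprk→φ3] = [3, 2, 1]
r2 m[ice→φ0] = [0, 4, 6]
r2 m[ice→φ4] = [4, 3, 1]
r2 m[cld→φ2] = [4, 0, 4]
r2 m[cld→φ4] = [0, 0, 0]
r2 m[fog→φ3] = [0, 0, 0]
r3 m[φ0→rain] = [4, 5, 6]
r3 m[φ0→ice] = [5, 4, 2]
r3 m[φ1→rain] = [3, 3, 2]
r3 m[φ1→sprk] = [7, 6, 2]
r3 m[φ2→rain] = [0, 1, 3]
r3 m[φ2→cld] = [5, 3, 2]
r3 m[φ3→sprk] = [5, 0, 2]
r3 m[φ3→fog] = [7, 8, 2]
r3 m[φ4→ice] = [0, 4, 6]
r3 m[φ4→cld] = [8, 4, 7]
r3 m[rain→φ0] = [1, 1, 4]
r3 m[rain→φ1] = [4, 1, 4]
r3 m[rain→φ2] = [5, 2, 2]
r3 m[sprk→φ1] = [5, 0, 2]
r3 m[sprk→φ3] = [3, 2, 1]
r3 m[ice→φ0] = [0, 4, 6]
r3 m[ice→φ4] = [4, 3, 1]
r3 m[cld→φ2] = [4, 0, 4]
r3 m[cld→φ4] = [0, 0, 0]
r3 m[fog→φ3] = [0, 0, 0]
r4 m[φ0→rain] = [4, 5, 6]
r4 m[φ0→ice] = [5, 4, 2]
r4 m[φ1→rain] = [3, 3, 2]
r4 m[φ1→sprk] = [7, 6, 2]
r4 m[φ2→rain] = [0, 1, 3]
r4 m[φ2→cld] = [5, 3, 2]
r4 m[φ3→sprk] = [5, 0, 2]
r4 m[φ3→fog] = [7, 8, 2]
r4 m[φ4→ice] = [0, 4, 6]
r4 m[φ4→cld] = [8, 4, 7]
r4 m[rain→φ0] = [3, 4, 5]
r4 m[rain→φ1] = [4, 6, 9]
r4 m[rain→φ2] = [7, 8, 8]
r4 m[sprk→φ1] = [5, 0, 2]
r4 m[sprk→φ3] = [7, 6, 2]
r4 m[ice→φ0] = [0, 4, 6]
r4 m[ice→φ4] = [5, 4, 2]
r4 m[cld→φ2] = [8, 4, 7]
r4 m[cld→φ4] = [5, 3, 2]
r4 m[fog→φ3] = [0, 0, 0]

message @ round 4 = [5, 0, 2]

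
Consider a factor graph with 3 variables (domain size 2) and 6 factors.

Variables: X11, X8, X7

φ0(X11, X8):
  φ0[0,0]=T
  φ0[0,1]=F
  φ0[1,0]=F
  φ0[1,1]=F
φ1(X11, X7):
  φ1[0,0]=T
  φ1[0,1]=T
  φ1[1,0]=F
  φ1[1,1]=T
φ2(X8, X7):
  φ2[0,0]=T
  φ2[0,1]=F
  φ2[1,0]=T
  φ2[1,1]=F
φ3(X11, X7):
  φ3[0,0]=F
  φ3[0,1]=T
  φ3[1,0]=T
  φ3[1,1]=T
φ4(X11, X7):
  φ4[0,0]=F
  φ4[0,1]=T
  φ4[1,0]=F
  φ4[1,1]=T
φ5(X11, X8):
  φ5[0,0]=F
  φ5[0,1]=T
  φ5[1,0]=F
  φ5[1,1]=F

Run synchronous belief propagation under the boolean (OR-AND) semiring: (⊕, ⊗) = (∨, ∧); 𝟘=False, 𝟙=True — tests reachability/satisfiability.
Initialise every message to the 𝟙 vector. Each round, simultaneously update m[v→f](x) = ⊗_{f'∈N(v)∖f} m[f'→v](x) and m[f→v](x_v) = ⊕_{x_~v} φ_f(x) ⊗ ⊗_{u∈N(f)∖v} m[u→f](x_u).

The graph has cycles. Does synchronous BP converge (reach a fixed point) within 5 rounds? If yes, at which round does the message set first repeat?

NOT CONVERGED within 5 rounds

init: all messages = 𝟙 over 2 values
r1 m[φ0→X11] = [T, F]
r1 m[φ0→X8] = [T, F]
r1 m[φ1→X11] = [T, T]
r1 m[φ1→X7] = [T, T]
r1 m[φ2→X8] = [T, T]
r1 m[φ2→X7] = [T, F]
r1 m[φ3→X11] = [T, T]
r1 m[φ3→X7] = [T, T]
r1 m[φ4→X11] = [T, T]
r1 m[φ4→X7] = [F, T]
r1 m[φ5→X11] = [T, F]
r1 m[φ5→X8] = [F, T]
r1 m[X11→φ0] = [T, T]
r1 m[X11→φ1] = [T, T]
r1 m[X11→φ3] = [T, T]
r1 m[X11→φ4] = [T, T]
r1 m[X11→φ5] = [T, T]
r1 m[X8→φ0] = [T, T]
r1 m[X8→φ2] = [T, T]
r1 m[X8→φ5] = [T, T]
r1 m[X7→φ1] = [T, T]
r1 m[X7→φ2] = [T, T]
r1 m[X7→φ3] = [T, T]
r1 m[X7→φ4] = [T, T]
r2 m[φ0→X11] = [T, F]
r2 m[φ0→X8] = [T, F]
r2 m[φ1→X11] = [T, T]
r2 m[φ1→X7] = [T, T]
r2 m[φ2→X8] = [T, T]
r2 m[φ2→X7] = [T, F]
r2 m[φ3→X11] = [T, T]
r2 m[φ3→X7] = [T, T]
r2 m[φ4→X11] = [T, T]
r2 m[φ4→X7] = [F, T]
r2 m[φ5→X11] = [T, F]
r2 m[φ5→X8] = [F, T]
r2 m[X11→φ0] = [T, F]
r2 m[X11→φ1] = [T, F]
r2 m[X11→φ3] = [T, F]
r2 m[X11→φ4] = [T, F]
r2 m[X11→φ5] = [T, F]
r2 m[X8→φ0] = [F, T]
r2 m[X8→φ2] = [F, F]
r2 m[X8→φ5] = [T, F]
r2 m[X7→φ1] = [F, F]
r2 m[X7→φ2] = [F, T]
r2 m[X7→φ3] = [F, F]
r2 m[X7→φ4] = [T, F]
r3 m[φ0→X11] = [F, F]
r3 m[φ0→X8] = [T, F]
r3 m[φ1→X11] = [F, F]
r3 m[φ1→X7] = [T, T]
r3 m[φ2→X8] = [F, F]
r3 m[φ2→X7] = [F, F]
r3 m[φ3→X11] = [F, F]
r3 m[φ3→X7] = [F, T]
r3 m[φ4→X11] = [F, F]
r3 m[φ4→X7] = [F, T]
r3 m[φ5→X11] = [F, F]
r3 m[φ5→X8] = [F, T]
r3 m[X11→φ0] = [T, F]
r3 m[X11→φ1] = [T, F]
r3 m[X11→φ3] = [T, F]
r3 m[X11→φ4] = [T, F]
r3 m[X11→φ5] = [T, F]
r3 m[X8→φ0] = [F, T]
r3 m[X8→φ2] = [F, F]
r3 m[X8→φ5] = [T, F]
r3 m[X7→φ1] = [F, F]
r3 m[X7→φ2] = [F, T]
r3 m[X7→φ3] = [F, F]
r3 m[X7→φ4] = [T, F]
r4 m[φ0→X11] = [F, F]
r4 m[φ0→X8] = [T, F]
r4 m[φ1→X11] = [F, F]
r4 m[φ1→X7] = [T, T]
r4 m[φ2→X8] = [F, F]
r4 m[φ2→X7] = [F, F]
r4 m[φ3→X11] = [F, F]
r4 m[φ3→X7] = [F, T]
r4 m[φ4→X11] = [F, F]
r4 m[φ4→X7] = [F, T]
r4 m[φ5→X11] = [F, F]
r4 m[φ5→X8] = [F, T]
r4 m[X11→φ0] = [F, F]
r4 m[X11→φ1] = [F, F]
r4 m[X11→φ3] = [F, F]
r4 m[X11→φ4] = [F, F]
r4 m[X11→φ5] = [F, F]
r4 m[X8→φ0] = [F, F]
r4 m[X8→φ2] = [F, F]
r4 m[X8→φ5] = [F, F]
r4 m[X7→φ1] = [F, F]
r4 m[X7→φ2] = [F, T]
r4 m[X7→φ3] = [F, F]
r4 m[X7→φ4] = [F, F]
r5 m[φ0→X11] = [F, F]
r5 m[φ0→X8] = [F, F]
r5 m[φ1→X11] = [F, F]
r5 m[φ1→X7] = [F, F]
r5 m[φ2→X8] = [F, F]
r5 m[φ2→X7] = [F, F]
r5 m[φ3→X11] = [F, F]
r5 m[φ3→X7] = [F, F]
r5 m[φ4→X11] = [F, F]
r5 m[φ4→X7] = [F, F]
r5 m[φ5→X11] = [F, F]
r5 m[φ5→X8] = [F, F]
r5 m[X11→φ0] = [F, F]
r5 m[X11→φ1] = [F, F]
r5 m[X11→φ3] = [F, F]
r5 m[X11→φ4] = [F, F]
r5 m[X11→φ5] = [F, F]
r5 m[X8→φ0] = [F, F]
r5 m[X8→φ2] = [F, F]
r5 m[X8→φ5] = [F, F]
r5 m[X7→φ1] = [F, F]
r5 m[X7→φ2] = [F, T]
r5 m[X7→φ3] = [F, F]
r5 m[X7→φ4] = [F, F]
no fixed point within 5 rounds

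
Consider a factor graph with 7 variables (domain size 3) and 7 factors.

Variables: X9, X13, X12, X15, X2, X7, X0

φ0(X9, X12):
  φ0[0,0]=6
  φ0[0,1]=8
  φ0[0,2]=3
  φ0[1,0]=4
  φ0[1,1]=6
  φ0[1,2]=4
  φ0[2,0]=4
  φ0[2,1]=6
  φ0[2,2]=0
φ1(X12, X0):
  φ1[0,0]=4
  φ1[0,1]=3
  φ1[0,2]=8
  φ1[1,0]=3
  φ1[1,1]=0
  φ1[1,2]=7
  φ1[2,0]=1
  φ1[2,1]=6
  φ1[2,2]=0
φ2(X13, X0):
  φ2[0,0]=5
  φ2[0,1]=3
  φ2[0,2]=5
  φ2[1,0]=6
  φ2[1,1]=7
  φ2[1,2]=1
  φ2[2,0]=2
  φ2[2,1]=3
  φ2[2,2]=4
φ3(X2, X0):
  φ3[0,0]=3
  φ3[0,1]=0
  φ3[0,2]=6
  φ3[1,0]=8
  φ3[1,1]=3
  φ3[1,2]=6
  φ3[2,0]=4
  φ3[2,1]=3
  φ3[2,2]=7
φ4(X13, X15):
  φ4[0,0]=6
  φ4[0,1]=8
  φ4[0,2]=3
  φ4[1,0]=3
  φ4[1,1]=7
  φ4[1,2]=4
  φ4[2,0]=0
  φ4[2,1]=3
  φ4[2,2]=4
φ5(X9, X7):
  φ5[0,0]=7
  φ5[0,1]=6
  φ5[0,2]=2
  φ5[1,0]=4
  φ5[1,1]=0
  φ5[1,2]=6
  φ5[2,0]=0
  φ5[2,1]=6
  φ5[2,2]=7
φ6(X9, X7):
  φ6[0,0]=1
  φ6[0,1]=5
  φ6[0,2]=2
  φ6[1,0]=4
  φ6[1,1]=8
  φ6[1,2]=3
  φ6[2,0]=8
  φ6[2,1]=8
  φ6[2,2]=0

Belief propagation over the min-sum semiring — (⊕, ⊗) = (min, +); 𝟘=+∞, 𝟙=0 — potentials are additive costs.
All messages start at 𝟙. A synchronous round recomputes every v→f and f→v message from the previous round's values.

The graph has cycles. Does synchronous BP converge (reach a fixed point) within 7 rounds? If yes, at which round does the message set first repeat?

NOT CONVERGED within 7 rounds

init: all messages = 𝟙 over 3 values
r1 m[φ0→X9] = [3, 4, 0]
r1 m[φ0→X12] = [4, 6, 0]
r1 m[φ1→X12] = [3, 0, 0]
r1 m[φ1→X0] = [1, 0, 0]
r1 m[φ2→X13] = [3, 1, 2]
r1 m[φ2→X0] = [2, 3, 1]
r1 m[φ3→X2] = [0, 3, 3]
r1 m[φ3→X0] = [3, 0, 6]
r1 m[φ4→X13] = [3, 3, 0]
r1 m[φ4→X15] = [0, 3, 3]
r1 m[φ5→X9] = [2, 0, 0]
r1 m[φ5→X7] = [0, 0, 2]
r1 m[φ6→X9] = [1, 3, 0]
r1 m[φ6→X7] = [1, 5, 0]
r1 m[X9→φ0] = [0, 0, 0]
r1 m[X9→φ5] = [0, 0, 0]
r1 m[X9→φ6] = [0, 0, 0]
r1 m[X13→φ2] = [0, 0, 0]
r1 m[X13→φ4] = [0, 0, 0]
r1 m[X12→φ0] = [0, 0, 0]
r1 m[X12→φ1] = [0, 0, 0]
r1 m[X15→φ4] = [0, 0, 0]
r1 m[X2→φ3] = [0, 0, 0]
r1 m[X7→φ5] = [0, 0, 0]
r1 m[X7→φ6] = [0, 0, 0]
r1 m[X0→φ1] = [0, 0, 0]
r1 m[X0→φ2] = [0, 0, 0]
r1 m[X0→φ3] = [0, 0, 0]
r2 m[φ0→X9] = [3, 4, 0]
r2 m[φ0→X12] = [4, 6, 0]
r2 m[φ1→X12] = [3, 0, 0]
r2 m[φ1→X0] = [1, 0, 0]
r2 m[φ2→X13] = [3, 1, 2]
r2 m[φ2→X0] = [2, 3, 1]
r2 m[φ3→X2] = [0, 3, 3]
r2 m[φ3→X0] = [3, 0, 6]
r2 m[φ4→X13] = [3, 3, 0]
r2 m[φ4→X15] = [0, 3, 3]
r2 m[φ5→X9] = [2, 0, 0]
r2 m[φ5→X7] = [0, 0, 2]
r2 m[φ6→X9] = [1, 3, 0]
r2 m[φ6→X7] = [1, 5, 0]
r2 m[X9→φ0] = [3, 3, 0]
r2 m[X9→φ5] = [4, 7, 0]
r2 m[X9→φ6] = [5, 4, 0]
r2 m[X13→φ2] = [3, 3, 0]
r2 m[X13→φ4] = [3, 1, 2]
r2 m[X12→φ0] = [3, 0, 0]
r2 m[X12→φ1] = [4, 6, 0]
r2 m[X15→φ4] = [0, 0, 0]
r2 m[X2→φ3] = [0, 0, 0]
r2 m[X7→φ5] = [1, 5, 0]
r2 m[X7→φ6] = [0, 0, 2]
r2 m[X0→φ1] = [5, 3, 7]
r2 m[X0→φ2] = [4, 0, 6]
r2 m[X0→φ3] = [3, 3, 1]
r3 m[φ0→X9] = [3, 4, 0]
r3 m[φ0→X12] = [4, 6, 0]
r3 m[φ1→X12] = [6, 3, 6]
r3 m[φ1→X0] = [1, 6, 0]
r3 m[φ2→X13] = [3, 7, 3]
r3 m[φ2→X0] = [2, 3, 4]
r3 m[φ3→X2] = [3, 6, 6]
r3 m[φ3→X0] = [3, 0, 6]
r3 m[φ4→X13] = [3, 3, 0]
r3 m[φ4→X15] = [2, 5, 5]
r3 m[φ5→X9] = [2, 5, 1]
r3 m[φ5→X7] = [0, 6, 6]
r3 m[φ6→X9] = [1, 4, 2]
r3 m[φ6→X7] = [6, 8, 0]
r3 m[X9→φ0] = [3, 3, 0]
r3 m[X9→φ5] = [4, 7, 0]
r3 m[X9→φ6] = [5, 4, 0]
r3 m[X13→φ2] = [3, 3, 0]
r3 m[X13→φ4] = [3, 1, 2]
r3 m[X12→φ0] = [3, 0, 0]
r3 m[X12→φ1] = [4, 6, 0]
r3 m[X15→φ4] = [0, 0, 0]
r3 m[X2→φ3] = [0, 0, 0]
r3 m[X7→φ5] = [1, 5, 0]
r3 m[X7→φ6] = [0, 0, 2]
r3 m[X0→φ1] = [5, 3, 7]
r3 m[X0→φ2] = [4, 0, 6]
r3 m[X0→φ3] = [3, 3, 1]
r4 m[φ0→X9] = [3, 4, 0]
r4 m[φ0→X12] = [4, 6, 0]
r4 m[φ1→X12] = [6, 3, 6]
r4 m[φ1→X0] = [1, 6, 0]
r4 m[φ2→X13] = [3, 7, 3]
r4 m[φ2→X0] = [2, 3, 4]
r4 m[φ3→X2] = [3, 6, 6]
r4 m[φ3→X0] = [3, 0, 6]
r4 m[φ4→X13] = [3, 3, 0]
r4 m[φ4→X15] = [2, 5, 5]
r4 m[φ5→X9] = [2, 5, 1]
r4 m[φ5→X7] = [0, 6, 6]
r4 m[φ6→X9] = [1, 4, 2]
r4 m[φ6→X7] = [6, 8, 0]
r4 m[X9→φ0] = [3, 9, 3]
r4 m[X9→φ5] = [4, 8, 2]
r4 m[X9→φ6] = [5, 9, 1]
r4 m[X13→φ2] = [3, 3, 0]
r4 m[X13→φ4] = [3, 7, 3]
r4 m[X12→φ0] = [6, 3, 6]
r4 m[X12→φ1] = [4, 6, 0]
r4 m[X15→φ4] = [0, 0, 0]
r4 m[X2→φ3] = [0, 0, 0]
r4 m[X7→φ5] = [6, 8, 0]
r4 m[X7→φ6] = [0, 6, 6]
r4 m[X0→φ1] = [5, 3, 10]
r4 m[X0→φ2] = [4, 6, 6]
r4 m[X0→φ3] = [3, 9, 4]
r5 m[φ0→X9] = [9, 9, 6]
r5 m[φ0→X12] = [7, 9, 3]
r5 m[φ1→X12] = [6, 3, 6]
r5 m[φ1→X0] = [1, 6, 0]
r5 m[φ2→X13] = [9, 7, 6]
r5 m[φ2→X0] = [2, 3, 4]
r5 m[φ3→X2] = [6, 10, 7]
r5 m[φ3→X0] = [3, 0, 6]
r5 m[φ4→X13] = [3, 3, 0]
r5 m[φ4→X15] = [3, 6, 6]
r5 m[φ5→X9] = [2, 6, 6]
r5 m[φ5→X7] = [2, 8, 6]
r5 m[φ6→X9] = [1, 4, 6]
r5 m[φ6→X7] = [6, 9, 1]
r5 m[X9→φ0] = [3, 9, 3]
r5 m[X9→φ5] = [4, 8, 2]
r5 m[X9→φ6] = [5, 9, 1]
r5 m[X13→φ2] = [3, 3, 0]
r5 m[X13→φ4] = [3, 7, 3]
r5 m[X12→φ0] = [6, 3, 6]
r5 m[X12→φ1] = [4, 6, 0]
r5 m[X15→φ4] = [0, 0, 0]
r5 m[X2→φ3] = [0, 0, 0]
r5 m[X7→φ5] = [6, 8, 0]
r5 m[X7→φ6] = [0, 6, 6]
r5 m[X0→φ1] = [5, 3, 10]
r5 m[X0→φ2] = [4, 6, 6]
r5 m[X0→φ3] = [3, 9, 4]
r6 m[φ0→X9] = [9, 9, 6]
r6 m[φ0→X12] = [7, 9, 3]
r6 m[φ1→X12] = [6, 3, 6]
r6 m[φ1→X0] = [1, 6, 0]
r6 m[φ2→X13] = [9, 7, 6]
r6 m[φ2→X0] = [2, 3, 4]
r6 m[φ3→X2] = [6, 10, 7]
r6 m[φ3→X0] = [3, 0, 6]
r6 m[φ4→X13] = [3, 3, 0]
r6 m[φ4→X15] = [3, 6, 6]
r6 m[φ5→X9] = [2, 6, 6]
r6 m[φ5→X7] = [2, 8, 6]
r6 m[φ6→X9] = [1, 4, 6]
r6 m[φ6→X7] = [6, 9, 1]
r6 m[X9→φ0] = [3, 10, 12]
r6 m[X9→φ5] = [10, 13, 12]
r6 m[X9→φ6] = [11, 15, 12]
r6 m[X13→φ2] = [3, 3, 0]
r6 m[X13→φ4] = [9, 7, 6]
r6 m[X12→φ0] = [6, 3, 6]
r6 m[X12→φ1] = [7, 9, 3]
r6 m[X15→φ4] = [0, 0, 0]
r6 m[X2→φ3] = [0, 0, 0]
r6 m[X7→φ5] = [6, 9, 1]
r6 m[X7→φ6] = [2, 8, 6]
r6 m[X0→φ1] = [5, 3, 10]
r6 m[X0→φ2] = [4, 6, 6]
r6 m[X0→φ3] = [3, 9, 4]
r7 m[φ0→X9] = [9, 9, 6]
r7 m[φ0→X12] = [9, 11, 6]
r7 m[φ1→X12] = [6, 3, 6]
r7 m[φ1→X0] = [4, 9, 3]
r7 m[φ2→X13] = [9, 7, 6]
r7 m[φ2→X0] = [2, 3, 4]
r7 m[φ3→X2] = [6, 10, 7]
r7 m[φ3→X0] = [3, 0, 6]
r7 m[φ4→X13] = [3, 3, 0]
r7 m[φ4→X15] = [6, 9, 10]
r7 m[φ5→X9] = [3, 7, 6]
r7 m[φ5→X7] = [12, 13, 12]
r7 m[φ6→X9] = [3, 6, 6]
r7 m[φ6→X7] = [12, 16, 12]
r7 m[X9→φ0] = [3, 10, 12]
r7 m[X9→φ5] = [10, 13, 12]
r7 m[X9→φ6] = [11, 15, 12]
r7 m[X13→φ2] = [3, 3, 0]
r7 m[X13→φ4] = [9, 7, 6]
r7 m[X12→φ0] = [6, 3, 6]
r7 m[X12→φ1] = [7, 9, 3]
r7 m[X15→φ4] = [0, 0, 0]
r7 m[X2→φ3] = [0, 0, 0]
r7 m[X7→φ5] = [6, 9, 1]
r7 m[X7→φ6] = [2, 8, 6]
r7 m[X0→φ1] = [5, 3, 10]
r7 m[X0→φ2] = [4, 6, 6]
r7 m[X0→φ3] = [3, 9, 4]
no fixed point within 7 rounds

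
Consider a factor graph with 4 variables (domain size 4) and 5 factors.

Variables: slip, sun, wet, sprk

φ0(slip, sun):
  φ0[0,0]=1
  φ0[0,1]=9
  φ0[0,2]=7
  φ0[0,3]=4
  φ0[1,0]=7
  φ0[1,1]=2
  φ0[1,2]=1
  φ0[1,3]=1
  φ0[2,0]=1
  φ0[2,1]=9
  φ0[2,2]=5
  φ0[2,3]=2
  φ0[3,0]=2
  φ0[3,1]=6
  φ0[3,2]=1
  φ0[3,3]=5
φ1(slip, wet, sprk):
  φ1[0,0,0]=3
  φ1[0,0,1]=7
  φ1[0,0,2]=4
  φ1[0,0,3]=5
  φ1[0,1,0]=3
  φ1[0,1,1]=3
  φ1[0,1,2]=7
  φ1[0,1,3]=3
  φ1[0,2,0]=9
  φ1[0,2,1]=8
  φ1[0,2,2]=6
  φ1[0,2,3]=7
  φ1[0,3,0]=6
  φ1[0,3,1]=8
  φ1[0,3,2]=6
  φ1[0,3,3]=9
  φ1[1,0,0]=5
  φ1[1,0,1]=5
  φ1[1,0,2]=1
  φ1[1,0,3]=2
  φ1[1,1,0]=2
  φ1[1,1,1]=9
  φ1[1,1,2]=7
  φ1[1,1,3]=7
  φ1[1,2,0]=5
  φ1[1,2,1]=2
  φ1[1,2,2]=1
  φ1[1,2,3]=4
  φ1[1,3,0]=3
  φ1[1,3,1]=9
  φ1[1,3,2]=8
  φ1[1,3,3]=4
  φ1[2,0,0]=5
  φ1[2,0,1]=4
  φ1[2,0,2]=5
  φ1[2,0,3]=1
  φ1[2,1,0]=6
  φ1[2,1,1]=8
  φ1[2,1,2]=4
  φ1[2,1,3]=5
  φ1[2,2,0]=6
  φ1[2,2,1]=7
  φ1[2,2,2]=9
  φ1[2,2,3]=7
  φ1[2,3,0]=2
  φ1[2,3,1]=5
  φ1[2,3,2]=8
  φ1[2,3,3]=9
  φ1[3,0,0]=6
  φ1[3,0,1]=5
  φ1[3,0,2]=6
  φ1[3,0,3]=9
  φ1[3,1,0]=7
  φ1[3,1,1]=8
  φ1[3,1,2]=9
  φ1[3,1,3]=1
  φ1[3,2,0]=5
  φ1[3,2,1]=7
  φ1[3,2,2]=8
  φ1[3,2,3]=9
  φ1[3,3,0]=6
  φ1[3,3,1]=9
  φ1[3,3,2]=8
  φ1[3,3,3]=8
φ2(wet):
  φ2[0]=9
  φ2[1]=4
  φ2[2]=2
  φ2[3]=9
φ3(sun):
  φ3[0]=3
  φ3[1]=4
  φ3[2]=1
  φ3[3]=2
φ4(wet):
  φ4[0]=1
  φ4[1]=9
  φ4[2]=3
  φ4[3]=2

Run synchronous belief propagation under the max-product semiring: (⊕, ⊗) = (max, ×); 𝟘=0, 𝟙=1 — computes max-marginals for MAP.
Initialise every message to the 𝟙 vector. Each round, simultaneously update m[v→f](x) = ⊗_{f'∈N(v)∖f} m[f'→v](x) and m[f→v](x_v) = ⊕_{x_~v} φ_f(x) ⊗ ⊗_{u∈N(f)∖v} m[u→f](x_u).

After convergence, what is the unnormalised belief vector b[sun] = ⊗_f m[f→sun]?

init: all messages = 𝟙 over 4 values
r1 m[φ0→slip] = [9, 7, 9, 6]
r1 m[φ0→sun] = [7, 9, 7, 5]
r1 m[φ1→slip] = [9, 9, 9, 9]
r1 m[φ1→wet] = [9, 9, 9, 9]
r1 m[φ1→sprk] = [9, 9, 9, 9]
r1 m[φ2→wet] = [9, 4, 2, 9]
r1 m[φ3→sun] = [3, 4, 1, 2]
r1 m[φ4→wet] = [1, 9, 3, 2]
r1 m[slip→φ0] = [1, 1, 1, 1]
r1 m[slip→φ1] = [1, 1, 1, 1]
r1 m[sun→φ0] = [1, 1, 1, 1]
r1 m[sun→φ3] = [1, 1, 1, 1]
r1 m[wet→φ1] = [1, 1, 1, 1]
r1 m[wet→φ2] = [1, 1, 1, 1]
r1 m[wet→φ4] = [1, 1, 1, 1]
r1 m[sprk→φ1] = [1, 1, 1, 1]
r2 m[φ0→slip] = [9, 7, 9, 6]
r2 m[φ0→sun] = [7, 9, 7, 5]
r2 m[φ1→slip] = [9, 9, 9, 9]
r2 m[φ1→wet] = [9, 9, 9, 9]
r2 m[φ1→sprk] = [9, 9, 9, 9]
r2 m[φ2→wet] = [9, 4, 2, 9]
r2 m[φ3→sun] = [3, 4, 1, 2]
r2 m[φ4→wet] = [1, 9, 3, 2]
r2 m[slip→φ0] = [9, 9, 9, 9]
r2 m[slip→φ1] = [9, 7, 9, 6]
r2 m[sun→φ0] = [3, 4, 1, 2]
r2 m[sun→φ3] = [7, 9, 7, 5]
r2 m[wet→φ1] = [9, 36, 6, 18]
r2 m[wet→φ2] = [9, 81, 27, 18]
r2 m[wet→φ4] = [81, 36, 18, 81]
r2 m[sprk→φ1] = [1, 1, 1, 1]
r3 m[φ0→slip] = [36, 21, 36, 24]
r3 m[φ0→sun] = [63, 81, 63, 45]
r3 m[φ1→slip] = [252, 324, 288, 324]
r3 m[φ1→wet] = [63, 72, 81, 81]
r3 m[φ1→sprk] = [1944, 2592, 2268, 1764]
r3 m[φ2→wet] = [9, 4, 2, 9]
r3 m[φ3→sun] = [3, 4, 1, 2]
r3 m[φ4→wet] = [1, 9, 3, 2]
r3 m[slip→φ0] = [9, 9, 9, 9]
r3 m[slip→φ1] = [9, 7, 9, 6]
r3 m[sun→φ0] = [3, 4, 1, 2]
r3 m[sun→φ3] = [7, 9, 7, 5]
r3 m[wet→φ1] = [9, 36, 6, 18]
r3 m[wet→φ2] = [9, 81, 27, 18]
r3 m[wet→φ4] = [81, 36, 18, 81]
r3 m[sprk→φ1] = [1, 1, 1, 1]
r4 m[φ0→slip] = [36, 21, 36, 24]
r4 m[φ0→sun] = [63, 81, 63, 45]
r4 m[φ1→slip] = [252, 324, 288, 324]
r4 m[φ1→wet] = [63, 72, 81, 81]
r4 m[φ1→sprk] = [1944, 2592, 2268, 1764]
r4 m[φ2→wet] = [9, 4, 2, 9]
r4 m[φ3→sun] = [3, 4, 1, 2]
r4 m[φ4→wet] = [1, 9, 3, 2]
r4 m[slip→φ0] = [252, 324, 288, 324]
r4 m[slip→φ1] = [36, 21, 36, 24]
r4 m[sun→φ0] = [3, 4, 1, 2]
r4 m[sun→φ3] = [63, 81, 63, 45]
r4 m[wet→φ1] = [9, 36, 6, 18]
r4 m[wet→φ2] = [63, 648, 243, 162]
r4 m[wet→φ4] = [567, 288, 162, 729]
r4 m[sprk→φ1] = [1, 1, 1, 1]
r5 m[φ0→slip] = [36, 21, 36, 24]
r5 m[φ0→sun] = [2268, 2592, 1764, 1620]
r5 m[φ1→slip] = [252, 324, 288, 324]
r5 m[φ1→wet] = [252, 288, 324, 324]
r5 m[φ1→sprk] = [7776, 10368, 9072, 6480]
r5 m[φ2→wet] = [9, 4, 2, 9]
r5 m[φ3→sun] = [3, 4, 1, 2]
r5 m[φ4→wet] = [1, 9, 3, 2]
r5 m[slip→φ0] = [252, 324, 288, 324]
r5 m[slip→φ1] = [36, 21, 36, 24]
r5 m[sun→φ0] = [3, 4, 1, 2]
r5 m[sun→φ3] = [63, 81, 63, 45]
r5 m[wet→φ1] = [9, 36, 6, 18]
r5 m[wet→φ2] = [63, 648, 243, 162]
r5 m[wet→φ4] = [567, 288, 162, 729]
r5 m[sprk→φ1] = [1, 1, 1, 1]
r6 m[φ0→slip] = [36, 21, 36, 24]
r6 m[φ0→sun] = [2268, 2592, 1764, 1620]
r6 m[φ1→slip] = [252, 324, 288, 324]
r6 m[φ1→wet] = [252, 288, 324, 324]
r6 m[φ1→sprk] = [7776, 10368, 9072, 6480]
r6 m[φ2→wet] = [9, 4, 2, 9]
r6 m[φ3→sun] = [3, 4, 1, 2]
r6 m[φ4→wet] = [1, 9, 3, 2]
r6 m[slip→φ0] = [252, 324, 288, 324]
r6 m[slip→φ1] = [36, 21, 36, 24]
r6 m[sun→φ0] = [3, 4, 1, 2]
r6 m[sun→φ3] = [2268, 2592, 1764, 1620]
r6 m[wet→φ1] = [9, 36, 6, 18]
r6 m[wet→φ2] = [252, 2592, 972, 648]
r6 m[wet→φ4] = [2268, 1152, 648, 2916]
r6 m[sprk→φ1] = [1, 1, 1, 1]
r7 m[φ0→slip] = [36, 21, 36, 24]
r7 m[φ0→sun] = [2268, 2592, 1764, 1620]
r7 m[φ1→slip] = [252, 324, 288, 324]
r7 m[φ1→wet] = [252, 288, 324, 324]
r7 m[φ1→sprk] = [7776, 10368, 9072, 6480]
r7 m[φ2→wet] = [9, 4, 2, 9]
r7 m[φ3→sun] = [3, 4, 1, 2]
r7 m[φ4→wet] = [1, 9, 3, 2]
r7 m[slip→φ0] = [252, 324, 288, 324]
r7 m[slip→φ1] = [36, 21, 36, 24]
r7 m[sun→φ0] = [3, 4, 1, 2]
r7 m[sun→φ3] = [2268, 2592, 1764, 1620]
r7 m[wet→φ1] = [9, 36, 6, 18]
r7 m[wet→φ2] = [252, 2592, 972, 648]
r7 m[wet→φ4] = [2268, 1152, 648, 2916]
r7 m[sprk→φ1] = [1, 1, 1, 1]
fixed point reached at round 7
b[sun] = ⊗ incoming = [6804, 10368, 1764, 3240]

b[sun] = [6804, 10368, 1764, 3240]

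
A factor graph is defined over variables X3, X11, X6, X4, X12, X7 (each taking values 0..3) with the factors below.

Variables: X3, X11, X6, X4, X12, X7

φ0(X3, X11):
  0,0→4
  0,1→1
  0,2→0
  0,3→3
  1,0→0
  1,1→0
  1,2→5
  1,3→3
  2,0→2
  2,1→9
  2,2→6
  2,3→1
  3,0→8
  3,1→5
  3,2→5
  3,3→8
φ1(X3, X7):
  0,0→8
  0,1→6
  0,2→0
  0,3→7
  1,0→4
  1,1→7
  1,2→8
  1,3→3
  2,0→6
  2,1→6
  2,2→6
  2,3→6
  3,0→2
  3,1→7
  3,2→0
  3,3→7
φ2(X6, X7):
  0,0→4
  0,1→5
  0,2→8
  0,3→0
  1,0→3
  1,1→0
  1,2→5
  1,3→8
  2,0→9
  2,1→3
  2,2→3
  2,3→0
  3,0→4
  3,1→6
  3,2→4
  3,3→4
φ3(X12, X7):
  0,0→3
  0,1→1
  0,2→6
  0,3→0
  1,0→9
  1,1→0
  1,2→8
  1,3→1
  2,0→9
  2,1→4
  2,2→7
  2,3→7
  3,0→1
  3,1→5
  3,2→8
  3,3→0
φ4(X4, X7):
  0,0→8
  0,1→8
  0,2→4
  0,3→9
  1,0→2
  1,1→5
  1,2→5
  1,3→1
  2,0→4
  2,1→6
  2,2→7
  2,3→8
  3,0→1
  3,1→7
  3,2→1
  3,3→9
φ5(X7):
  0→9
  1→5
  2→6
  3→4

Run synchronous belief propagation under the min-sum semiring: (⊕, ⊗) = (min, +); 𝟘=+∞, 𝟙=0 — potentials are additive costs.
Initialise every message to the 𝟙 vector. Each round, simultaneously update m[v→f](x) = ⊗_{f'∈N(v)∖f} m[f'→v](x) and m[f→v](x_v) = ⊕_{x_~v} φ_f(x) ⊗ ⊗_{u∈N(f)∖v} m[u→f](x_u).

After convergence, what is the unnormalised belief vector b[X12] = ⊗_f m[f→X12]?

b[X12] = [8, 9, 15, 8]

init: all messages = 𝟙 over 4 values
r1 m[φ0→X3] = [0, 0, 1, 5]
r1 m[φ0→X11] = [0, 0, 0, 1]
r1 m[φ1→X3] = [0, 3, 6, 0]
r1 m[φ1→X7] = [2, 6, 0, 3]
r1 m[φ2→X6] = [0, 0, 0, 4]
r1 m[φ2→X7] = [3, 0, 3, 0]
r1 m[φ3→X12] = [0, 0, 4, 0]
r1 m[φ3→X7] = [1, 0, 6, 0]
r1 m[φ4→X4] = [4, 1, 4, 1]
r1 m[φ4→X7] = [1, 5, 1, 1]
r1 m[φ5→X7] = [9, 5, 6, 4]
r1 m[X3→φ0] = [0, 0, 0, 0]
r1 m[X3→φ1] = [0, 0, 0, 0]
r1 m[X11→φ0] = [0, 0, 0, 0]
r1 m[X6→φ2] = [0, 0, 0, 0]
r1 m[X4→φ4] = [0, 0, 0, 0]
r1 m[X12→φ3] = [0, 0, 0, 0]
r1 m[X7→φ1] = [0, 0, 0, 0]
r1 m[X7→φ2] = [0, 0, 0, 0]
r1 m[X7→φ3] = [0, 0, 0, 0]
r1 m[X7→φ4] = [0, 0, 0, 0]
r1 m[X7→φ5] = [0, 0, 0, 0]
r2 m[φ0→X3] = [0, 0, 1, 5]
r2 m[φ0→X11] = [0, 0, 0, 1]
r2 m[φ1→X3] = [0, 3, 6, 0]
r2 m[φ1→X7] = [2, 6, 0, 3]
r2 m[φ2→X6] = [0, 0, 0, 4]
r2 m[φ2→X7] = [3, 0, 3, 0]
r2 m[φ3→X12] = [0, 0, 4, 0]
r2 m[φ3→X7] = [1, 0, 6, 0]
r2 m[φ4→X4] = [4, 1, 4, 1]
r2 m[φ4→X7] = [1, 5, 1, 1]
r2 m[φ5→X7] = [9, 5, 6, 4]
r2 m[X3→φ0] = [0, 3, 6, 0]
r2 m[X3→φ1] = [0, 0, 1, 5]
r2 m[X11→φ0] = [0, 0, 0, 0]
r2 m[X6→φ2] = [0, 0, 0, 0]
r2 m[X4→φ4] = [0, 0, 0, 0]
r2 m[X12→φ3] = [0, 0, 0, 0]
r2 m[X7→φ1] = [14, 10, 16, 5]
r2 m[X7→φ2] = [13, 16, 13, 8]
r2 m[X7→φ3] = [15, 16, 10, 8]
r2 m[X7→φ4] = [15, 11, 15, 7]
r2 m[X7→φ5] = [7, 11, 10, 4]
r3 m[φ0→X3] = [0, 0, 1, 5]
r3 m[φ0→X11] = [3, 1, 0, 3]
r3 m[φ1→X3] = [12, 8, 11, 12]
r3 m[φ1→X7] = [4, 6, 0, 3]
r3 m[φ2→X6] = [8, 16, 8, 12]
r3 m[φ2→X7] = [3, 0, 3, 0]
r3 m[φ3→X12] = [8, 9, 15, 8]
r3 m[φ3→X7] = [1, 0, 6, 0]
r3 m[φ4→X4] = [16, 8, 15, 16]
r3 m[φ4→X7] = [1, 5, 1, 1]
r3 m[φ5→X7] = [9, 5, 6, 4]
r3 m[X3→φ0] = [0, 3, 6, 0]
r3 m[X3→φ1] = [0, 0, 1, 5]
r3 m[X11→φ0] = [0, 0, 0, 0]
r3 m[X6→φ2] = [0, 0, 0, 0]
r3 m[X4→φ4] = [0, 0, 0, 0]
r3 m[X12→φ3] = [0, 0, 0, 0]
r3 m[X7→φ1] = [14, 10, 16, 5]
r3 m[X7→φ2] = [13, 16, 13, 8]
r3 m[X7→φ3] = [15, 16, 10, 8]
r3 m[X7→φ4] = [15, 11, 15, 7]
r3 m[X7→φ5] = [7, 11, 10, 4]
r4 m[φ0→X3] = [0, 0, 1, 5]
r4 m[φ0→X11] = [3, 1, 0, 3]
r4 m[φ1→X3] = [12, 8, 11, 12]
r4 m[φ1→X7] = [4, 6, 0, 3]
r4 m[φ2→X6] = [8, 16, 8, 12]
r4 m[φ2→X7] = [3, 0, 3, 0]
r4 m[φ3→X12] = [8, 9, 15, 8]
r4 m[φ3→X7] = [1, 0, 6, 0]
r4 m[φ4→X4] = [16, 8, 15, 16]
r4 m[φ4→X7] = [1, 5, 1, 1]
r4 m[φ5→X7] = [9, 5, 6, 4]
r4 m[X3→φ0] = [12, 8, 11, 12]
r4 m[X3→φ1] = [0, 0, 1, 5]
r4 m[X11→φ0] = [0, 0, 0, 0]
r4 m[X6→φ2] = [0, 0, 0, 0]
r4 m[X4→φ4] = [0, 0, 0, 0]
r4 m[X12→φ3] = [0, 0, 0, 0]
r4 m[X7→φ1] = [14, 10, 16, 5]
r4 m[X7→φ2] = [15, 16, 13, 8]
r4 m[X7→φ3] = [17, 16, 10, 8]
r4 m[X7→φ4] = [17, 11, 15, 7]
r4 m[X7→φ5] = [9, 11, 10, 4]
r5 m[φ0→X3] = [0, 0, 1, 5]
r5 m[φ0→X11] = [8, 8, 12, 11]
r5 m[φ1→X3] = [12, 8, 11, 12]
r5 m[φ1→X7] = [4, 6, 0, 3]
r5 m[φ2→X6] = [8, 16, 8, 12]
r5 m[φ2→X7] = [3, 0, 3, 0]
r5 m[φ3→X12] = [8, 9, 15, 8]
r5 m[φ3→X7] = [1, 0, 6, 0]
r5 m[φ4→X4] = [16, 8, 15, 16]
r5 m[φ4→X7] = [1, 5, 1, 1]
r5 m[φ5→X7] = [9, 5, 6, 4]
r5 m[X3→φ0] = [12, 8, 11, 12]
r5 m[X3→φ1] = [0, 0, 1, 5]
r5 m[X11→φ0] = [0, 0, 0, 0]
r5 m[X6→φ2] = [0, 0, 0, 0]
r5 m[X4→φ4] = [0, 0, 0, 0]
r5 m[X12→φ3] = [0, 0, 0, 0]
r5 m[X7→φ1] = [14, 10, 16, 5]
r5 m[X7→φ2] = [15, 16, 13, 8]
r5 m[X7→φ3] = [17, 16, 10, 8]
r5 m[X7→φ4] = [17, 11, 15, 7]
r5 m[X7→φ5] = [9, 11, 10, 4]
r6 m[φ0→X3] = [0, 0, 1, 5]
r6 m[φ0→X11] = [8, 8, 12, 11]
r6 m[φ1→X3] = [12, 8, 11, 12]
r6 m[φ1→X7] = [4, 6, 0, 3]
r6 m[φ2→X6] = [8, 16, 8, 12]
r6 m[φ2→X7] = [3, 0, 3, 0]
r6 m[φ3→X12] = [8, 9, 15, 8]
r6 m[φ3→X7] = [1, 0, 6, 0]
r6 m[φ4→X4] = [16, 8, 15, 16]
r6 m[φ4→X7] = [1, 5, 1, 1]
r6 m[φ5→X7] = [9, 5, 6, 4]
r6 m[X3→φ0] = [12, 8, 11, 12]
r6 m[X3→φ1] = [0, 0, 1, 5]
r6 m[X11→φ0] = [0, 0, 0, 0]
r6 m[X6→φ2] = [0, 0, 0, 0]
r6 m[X4→φ4] = [0, 0, 0, 0]
r6 m[X12→φ3] = [0, 0, 0, 0]
r6 m[X7→φ1] = [14, 10, 16, 5]
r6 m[X7→φ2] = [15, 16, 13, 8]
r6 m[X7→φ3] = [17, 16, 10, 8]
r6 m[X7→φ4] = [17, 11, 15, 7]
r6 m[X7→φ5] = [9, 11, 10, 4]
fixed point reached at round 6
b[X12] = ⊗ incoming = [8, 9, 15, 8]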